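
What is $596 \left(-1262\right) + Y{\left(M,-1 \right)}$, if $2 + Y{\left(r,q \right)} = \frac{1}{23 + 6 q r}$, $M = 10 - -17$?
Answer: $- \frac{104549407}{139} \approx -7.5215 \cdot 10^{5}$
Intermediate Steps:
$M = 27$ ($M = 10 + 17 = 27$)
$Y{\left(r,q \right)} = -2 + \frac{1}{23 + 6 q r}$
$596 \left(-1262\right) + Y{\left(M,-1 \right)} = 596 \left(-1262\right) + \frac{3 \left(-15 - \left(-4\right) 27\right)}{23 + 6 \left(-1\right) 27} = -752152 + \frac{3 \left(-15 + 108\right)}{23 - 162} = -752152 + 3 \frac{1}{-139} \cdot 93 = -752152 + 3 \left(- \frac{1}{139}\right) 93 = -752152 - \frac{279}{139} = - \frac{104549407}{139}$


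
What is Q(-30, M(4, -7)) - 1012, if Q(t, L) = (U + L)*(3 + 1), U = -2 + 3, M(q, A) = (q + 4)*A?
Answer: -1232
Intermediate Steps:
M(q, A) = A*(4 + q) (M(q, A) = (4 + q)*A = A*(4 + q))
U = 1
Q(t, L) = 4 + 4*L (Q(t, L) = (1 + L)*(3 + 1) = (1 + L)*4 = 4 + 4*L)
Q(-30, M(4, -7)) - 1012 = (4 + 4*(-7*(4 + 4))) - 1012 = (4 + 4*(-7*8)) - 1012 = (4 + 4*(-56)) - 1012 = (4 - 224) - 1012 = -220 - 1012 = -1232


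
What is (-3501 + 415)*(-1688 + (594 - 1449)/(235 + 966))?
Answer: 6258849298/1201 ≈ 5.2114e+6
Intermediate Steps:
(-3501 + 415)*(-1688 + (594 - 1449)/(235 + 966)) = -3086*(-1688 - 855/1201) = -3086*(-2028143/1201) = 6258849298/1201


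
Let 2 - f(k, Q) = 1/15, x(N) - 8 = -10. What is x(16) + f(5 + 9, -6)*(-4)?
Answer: -146/15 ≈ -9.7333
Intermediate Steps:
x(N) = -2 (x(N) = 8 - 10 = -2)
f(k, Q) = 29/15 (f(k, Q) = 2 - 1/15 = 29/15)
x(16) + f(5 + 9, -6)*(-4) = -2 + (29/15)*(-4) = -2 - 116/15 = -146/15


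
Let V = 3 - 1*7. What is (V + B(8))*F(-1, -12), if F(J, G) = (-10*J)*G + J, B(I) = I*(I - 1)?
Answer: -6292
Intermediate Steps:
B(I) = I*(-1 + I)
V = -4 (V = 3 - 7 = -4)
F(J, G) = J - 10*G*J (F(J, G) = -10*G*J + J = J - 10*G*J)
(V + B(8))*F(-1, -12) = (-4 + 8*(-1 + 8))*(-(1 - 10*(-12))) = (-4 + 8*7)*(-(1 + 120)) = (-4 + 56)*(-1*121) = 52*(-121) = -6292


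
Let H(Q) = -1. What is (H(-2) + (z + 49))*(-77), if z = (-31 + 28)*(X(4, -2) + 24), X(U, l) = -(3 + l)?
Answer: 1617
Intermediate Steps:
X(U, l) = -3 - l
z = -69 (z = (-31 + 28)*((-3 - 1*(-2)) + 24) = -3*((-3 + 2) + 24) = -3*(-1 + 24) = -3*23 = -69)
(H(-2) + (z + 49))*(-77) = (-1 + (-69 + 49))*(-77) = (-1 - 20)*(-77) = -21*(-77) = 1617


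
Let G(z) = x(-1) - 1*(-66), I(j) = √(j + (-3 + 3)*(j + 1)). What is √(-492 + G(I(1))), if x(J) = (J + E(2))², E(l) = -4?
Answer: I*√401 ≈ 20.025*I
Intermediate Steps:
x(J) = (-4 + J)² (x(J) = (J - 4)² = (-4 + J)²)
I(j) = √j (I(j) = √(j + 0*(1 + j)) = √(j + 0) = √j)
G(z) = 91 (G(z) = (-4 - 1)² - 1*(-66) = (-5)² + 66 = 25 + 66 = 91)
√(-492 + G(I(1))) = √(-492 + 91) = √(-401) = I*√401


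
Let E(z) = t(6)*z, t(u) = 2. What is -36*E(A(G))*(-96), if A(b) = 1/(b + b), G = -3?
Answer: -1152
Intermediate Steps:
A(b) = 1/(2*b)
E(z) = 2*z
-36*E(A(G))*(-96) = -72*(½)/(-3)*(-96) = -72*(½)*(-⅓)*(-96) = -72*(-1)/6*(-96) = -36*(-⅓)*(-96) = 12*(-96) = -1152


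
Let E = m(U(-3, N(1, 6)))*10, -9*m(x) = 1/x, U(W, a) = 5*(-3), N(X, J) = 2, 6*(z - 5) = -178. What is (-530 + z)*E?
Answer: -3328/81 ≈ -41.086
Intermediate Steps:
z = -74/3 (z = 5 + (⅙)*(-178) = 5 - 89/3 = -74/3 ≈ -24.667)
U(W, a) = -15
m(x) = -1/(9*x)
E = 2/27 (E = -⅑/(-15)*10 = -⅑*(-1/15)*10 = (1/135)*10 = 2/27 ≈ 0.074074)
(-530 + z)*E = (-530 - 74/3)*(2/27) = -1664/3*2/27 = -3328/81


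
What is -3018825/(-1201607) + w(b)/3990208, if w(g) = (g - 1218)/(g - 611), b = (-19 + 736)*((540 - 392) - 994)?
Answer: 914261191888924425/363910640167899176 ≈ 2.5123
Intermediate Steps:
b = -606582 (b = 717*(148 - 994) = 717*(-846) = -606582)
w(g) = (-1218 + g)/(-611 + g)
-3018825/(-1201607) + w(b)/3990208 = -3018825/(-1201607) + ((-1218 - 606582)/(-611 - 606582))/3990208 = -3018825*(-1/1201607) + (-607800/(-607193))*(1/3990208) = 3018825/1201607 - 1/607193*(-607800)*(1/3990208) = 3018825/1201607 + (607800/607193)*(1/3990208) = 3018825/1201607 + 75975/302853295768 = 914261191888924425/363910640167899176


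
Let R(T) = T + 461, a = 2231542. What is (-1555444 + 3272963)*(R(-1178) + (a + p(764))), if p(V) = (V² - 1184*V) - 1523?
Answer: 3277751045018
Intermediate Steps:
p(V) = -1523 + V² - 1184*V
R(T) = 461 + T
(-1555444 + 3272963)*(R(-1178) + (a + p(764))) = (-1555444 + 3272963)*((461 - 1178) + (2231542 + (-1523 + 764² - 1184*764))) = 1717519*(-717 + (2231542 + (-1523 + 583696 - 904576))) = 1717519*(-717 + (2231542 - 322403)) = 1717519*(-717 + 1909139) = 1717519*1908422 = 3277751045018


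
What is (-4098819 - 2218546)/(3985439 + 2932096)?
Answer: -1263473/1383507 ≈ -0.91324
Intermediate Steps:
(-4098819 - 2218546)/(3985439 + 2932096) = -6317365/6917535 = -6317365*1/6917535 = -1263473/1383507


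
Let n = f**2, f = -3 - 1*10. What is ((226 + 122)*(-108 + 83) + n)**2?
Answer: 72777961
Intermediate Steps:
f = -13 (f = -3 - 10 = -13)
n = 169 (n = (-13)**2 = 169)
((226 + 122)*(-108 + 83) + n)**2 = ((226 + 122)*(-108 + 83) + 169)**2 = (348*(-25) + 169)**2 = (-8700 + 169)**2 = (-8531)**2 = 72777961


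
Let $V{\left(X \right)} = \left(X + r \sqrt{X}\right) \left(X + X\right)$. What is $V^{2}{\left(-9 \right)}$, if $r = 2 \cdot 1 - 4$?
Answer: $14580 + 34992 i \approx 14580.0 + 34992.0 i$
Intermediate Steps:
$r = -2$ ($r = 2 - 4 = -2$)
$V{\left(X \right)} = 2 X \left(X - 2 \sqrt{X}\right)$ ($V{\left(X \right)} = \left(X - 2 \sqrt{X}\right) \left(X + X\right) = \left(X - 2 \sqrt{X}\right) 2 X = 2 X \left(X - 2 \sqrt{X}\right)$)
$V^{2}{\left(-9 \right)} = \left(- 4 \left(-9\right)^{\frac{3}{2}} + 2 \left(-9\right)^{2}\right)^{2} = \left(- 4 \left(- 27 i\right) + 2 \cdot 81\right)^{2} = \left(108 i + 162\right)^{2} = \left(162 + 108 i\right)^{2}$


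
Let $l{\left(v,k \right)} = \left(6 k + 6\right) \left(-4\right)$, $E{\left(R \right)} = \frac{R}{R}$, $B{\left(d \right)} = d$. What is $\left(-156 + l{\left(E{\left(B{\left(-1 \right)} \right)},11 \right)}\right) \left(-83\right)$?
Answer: $36852$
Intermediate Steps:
$E{\left(R \right)} = 1$
$l{\left(v,k \right)} = -24 - 24 k$ ($l{\left(v,k \right)} = \left(6 + 6 k\right) \left(-4\right) = -24 - 24 k$)
$\left(-156 + l{\left(E{\left(B{\left(-1 \right)} \right)},11 \right)}\right) \left(-83\right) = \left(-156 - 288\right) \left(-83\right) = \left(-444\right) \left(-83\right) = 36852$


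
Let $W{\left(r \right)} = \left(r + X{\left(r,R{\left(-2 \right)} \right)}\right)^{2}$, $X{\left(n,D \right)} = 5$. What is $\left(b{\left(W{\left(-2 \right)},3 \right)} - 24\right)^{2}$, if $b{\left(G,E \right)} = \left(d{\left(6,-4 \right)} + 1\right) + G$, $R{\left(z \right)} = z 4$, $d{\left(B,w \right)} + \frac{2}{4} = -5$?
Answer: $\frac{1521}{4} \approx 380.25$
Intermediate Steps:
$d{\left(B,w \right)} = - \frac{11}{2}$ ($d{\left(B,w \right)} = - \frac{1}{2} - 5 = - \frac{11}{2}$)
$R{\left(z \right)} = 4 z$
$W{\left(r \right)} = \left(5 + r\right)^{2}$ ($W{\left(r \right)} = \left(r + 5\right)^{2} = \left(5 + r\right)^{2}$)
$b{\left(G,E \right)} = - \frac{9}{2} + G$ ($b{\left(G,E \right)} = \left(- \frac{11}{2} + 1\right) + G = - \frac{9}{2} + G$)
$\left(b{\left(W{\left(-2 \right)},3 \right)} - 24\right)^{2} = \left(\left(- \frac{9}{2} + \left(5 - 2\right)^{2}\right) - 24\right)^{2} = \left(\left(- \frac{9}{2} + 3^{2}\right) - 24\right)^{2} = \left(\left(- \frac{9}{2} + 9\right) - 24\right)^{2} = \left(\frac{9}{2} - 24\right)^{2} = \left(- \frac{39}{2}\right)^{2} = \frac{1521}{4}$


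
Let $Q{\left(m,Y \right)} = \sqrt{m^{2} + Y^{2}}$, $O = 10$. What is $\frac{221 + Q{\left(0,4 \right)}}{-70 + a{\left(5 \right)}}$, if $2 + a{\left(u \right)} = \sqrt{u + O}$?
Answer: $- \frac{5400}{1723} - \frac{75 \sqrt{15}}{1723} \approx -3.3027$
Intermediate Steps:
$Q{\left(m,Y \right)} = \sqrt{Y^{2} + m^{2}}$
$a{\left(u \right)} = -2 + \sqrt{10 + u}$ ($a{\left(u \right)} = -2 + \sqrt{u + 10} = -2 + \sqrt{10 + u}$)
$\frac{221 + Q{\left(0,4 \right)}}{-70 + a{\left(5 \right)}} = \frac{221 + \sqrt{4^{2} + 0^{2}}}{-70 - \left(2 - \sqrt{10 + 5}\right)} = \frac{221 + \sqrt{16 + 0}}{-70 - \left(2 - \sqrt{15}\right)} = \frac{221 + \sqrt{16}}{-72 + \sqrt{15}} = \frac{221 + 4}{-72 + \sqrt{15}} = \frac{225}{-72 + \sqrt{15}}$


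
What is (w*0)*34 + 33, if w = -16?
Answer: 33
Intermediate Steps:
(w*0)*34 + 33 = -16*0*34 + 33 = 0*34 + 33 = 0 + 33 = 33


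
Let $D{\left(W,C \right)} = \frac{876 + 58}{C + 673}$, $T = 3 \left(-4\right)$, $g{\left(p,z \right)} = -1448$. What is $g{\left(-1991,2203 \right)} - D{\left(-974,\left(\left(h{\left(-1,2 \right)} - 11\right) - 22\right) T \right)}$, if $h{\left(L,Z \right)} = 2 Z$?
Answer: $- \frac{1479342}{1021} \approx -1448.9$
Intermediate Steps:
$T = -12$
$D{\left(W,C \right)} = \frac{934}{673 + C}$
$g{\left(-1991,2203 \right)} - D{\left(-974,\left(\left(h{\left(-1,2 \right)} - 11\right) - 22\right) T \right)} = -1448 - \frac{934}{673 + \left(\left(2 \cdot 2 - 11\right) - 22\right) \left(-12\right)} = -1448 - \frac{934}{673 + \left(\left(4 - 11\right) - 22\right) \left(-12\right)} = -1448 - \frac{934}{673 + \left(-7 - 22\right) \left(-12\right)} = -1448 - \frac{934}{673 - -348} = -1448 - \frac{934}{673 + 348} = -1448 - \frac{934}{1021} = - \frac{1479342}{1021}$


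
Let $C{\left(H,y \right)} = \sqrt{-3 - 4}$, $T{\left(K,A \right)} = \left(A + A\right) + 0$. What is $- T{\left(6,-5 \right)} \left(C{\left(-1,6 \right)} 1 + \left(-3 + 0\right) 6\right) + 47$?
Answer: $-133 + 10 i \sqrt{7} \approx -133.0 + 26.458 i$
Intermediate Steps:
$T{\left(K,A \right)} = 2 A$ ($T{\left(K,A \right)} = 2 A + 0 = 2 A$)
$C{\left(H,y \right)} = i \sqrt{7}$ ($C{\left(H,y \right)} = \sqrt{-7} = i \sqrt{7}$)
$- T{\left(6,-5 \right)} \left(C{\left(-1,6 \right)} 1 + \left(-3 + 0\right) 6\right) + 47 = - 2 \left(-5\right) \left(i \sqrt{7} \cdot 1 + \left(-3 + 0\right) 6\right) + 47 = \left(-1\right) \left(-10\right) \left(i \sqrt{7} - 18\right) + 47 = 10 \left(i \sqrt{7} - 18\right) + 47 = 10 \left(-18 + i \sqrt{7}\right) + 47 = \left(-180 + 10 i \sqrt{7}\right) + 47 = -133 + 10 i \sqrt{7}$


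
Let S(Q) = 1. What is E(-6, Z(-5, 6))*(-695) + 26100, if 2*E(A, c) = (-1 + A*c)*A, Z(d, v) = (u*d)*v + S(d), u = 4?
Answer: 1512705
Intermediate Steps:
Z(d, v) = 1 + 4*d*v (Z(d, v) = (4*d)*v + 1 = 4*d*v + 1 = 1 + 4*d*v)
E(A, c) = A*(-1 + A*c)/2 (E(A, c) = ((-1 + A*c)*A)/2 = (A*(-1 + A*c))/2 = A*(-1 + A*c)/2)
E(-6, Z(-5, 6))*(-695) + 26100 = ((1/2)*(-6)*(-1 - 6*(1 + 4*(-5)*6)))*(-695) + 26100 = ((1/2)*(-6)*(-1 - 6*(1 - 120)))*(-695) + 26100 = ((1/2)*(-6)*(-1 - 6*(-119)))*(-695) + 26100 = ((1/2)*(-6)*(-1 + 714))*(-695) + 26100 = ((1/2)*(-6)*713)*(-695) + 26100 = -2139*(-695) + 26100 = 1486605 + 26100 = 1512705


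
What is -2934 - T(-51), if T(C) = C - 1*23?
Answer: -2860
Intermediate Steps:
T(C) = -23 + C (T(C) = C - 23 = -23 + C)
-2934 - T(-51) = -2934 - (-23 - 51) = -2934 - 1*(-74) = -2934 + 74 = -2860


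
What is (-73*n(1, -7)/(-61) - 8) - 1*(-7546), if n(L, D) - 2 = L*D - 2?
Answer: 459307/61 ≈ 7529.6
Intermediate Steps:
n(L, D) = D*L (n(L, D) = 2 + (L*D - 2) = 2 + (D*L - 2) = 2 + (-2 + D*L) = D*L)
(-73*n(1, -7)/(-61) - 8) - 1*(-7546) = (-73*(-7*1)/(-61) - 8) - 1*(-7546) = (-(-511)*(-1)/61 - 8) + 7546 = (-73*7/61 - 8) + 7546 = (-511/61 - 8) + 7546 = -999/61 + 7546 = 459307/61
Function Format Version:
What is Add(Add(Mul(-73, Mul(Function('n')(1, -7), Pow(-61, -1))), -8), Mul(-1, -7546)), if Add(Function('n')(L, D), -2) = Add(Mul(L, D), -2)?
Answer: Rational(459307, 61) ≈ 7529.6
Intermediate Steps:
Function('n')(L, D) = Mul(D, L) (Function('n')(L, D) = Add(2, Add(Mul(L, D), -2)) = Add(2, Add(Mul(D, L), -2)) = Add(2, Add(-2, Mul(D, L))) = Mul(D, L))
Add(Add(Mul(-73, Mul(Function('n')(1, -7), Pow(-61, -1))), -8), Mul(-1, -7546)) = Add(Add(Mul(-73, Mul(Mul(-7, 1), Pow(-61, -1))), -8), Mul(-1, -7546)) = Add(Add(Mul(-73, Mul(-7, Rational(-1, 61))), -8), 7546) = Add(Add(Mul(-73, Rational(7, 61)), -8), 7546) = Add(Add(Rational(-511, 61), -8), 7546) = Add(Rational(-999, 61), 7546) = Rational(459307, 61)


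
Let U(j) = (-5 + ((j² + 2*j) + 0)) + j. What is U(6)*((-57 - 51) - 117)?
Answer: -11025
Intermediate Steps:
U(j) = -5 + j² + 3*j (U(j) = (-5 + (j² + 2*j)) + j = (-5 + j² + 2*j) + j = -5 + j² + 3*j)
U(6)*((-57 - 51) - 117) = (-5 + 6² + 3*6)*((-57 - 51) - 117) = (-5 + 36 + 18)*(-108 - 117) = 49*(-225) = -11025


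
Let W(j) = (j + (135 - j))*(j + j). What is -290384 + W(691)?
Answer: -103814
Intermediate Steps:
W(j) = 270*j (W(j) = 135*(2*j) = 270*j)
-290384 + W(691) = -290384 + 270*691 = -290384 + 186570 = -103814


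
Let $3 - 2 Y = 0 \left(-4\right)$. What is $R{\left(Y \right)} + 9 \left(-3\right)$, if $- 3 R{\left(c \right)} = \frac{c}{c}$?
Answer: $- \frac{82}{3} \approx -27.333$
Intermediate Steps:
$Y = \frac{3}{2}$ ($Y = \frac{3}{2} - \frac{0 \left(-4\right)}{2} = \frac{3}{2} - 0 = \frac{3}{2} + 0 = \frac{3}{2} \approx 1.5$)
$R{\left(c \right)} = - \frac{1}{3}$ ($R{\left(c \right)} = - \frac{c \frac{1}{c}}{3} = \left(- \frac{1}{3}\right) 1 = - \frac{1}{3}$)
$R{\left(Y \right)} + 9 \left(-3\right) = - \frac{1}{3} + 9 \left(-3\right) = - \frac{1}{3} - 27 = - \frac{82}{3}$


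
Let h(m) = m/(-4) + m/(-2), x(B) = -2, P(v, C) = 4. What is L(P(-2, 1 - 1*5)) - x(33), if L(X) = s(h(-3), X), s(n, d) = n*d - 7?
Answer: 4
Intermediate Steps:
h(m) = -3*m/4 (h(m) = m*(-¼) + m*(-½) = -m/4 - m/2 = -3*m/4)
s(n, d) = -7 + d*n (s(n, d) = d*n - 7 = -7 + d*n)
L(X) = -7 + 9*X/4 (L(X) = -7 + X*(-¾*(-3)) = -7 + X*(9/4) = -7 + 9*X/4)
L(P(-2, 1 - 1*5)) - x(33) = (-7 + (9/4)*4) - 1*(-2) = (-7 + 9) + 2 = 2 + 2 = 4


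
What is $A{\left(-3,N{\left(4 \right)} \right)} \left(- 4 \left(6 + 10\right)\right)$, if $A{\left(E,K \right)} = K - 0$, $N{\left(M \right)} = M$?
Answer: $-256$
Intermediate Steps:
$A{\left(E,K \right)} = K$ ($A{\left(E,K \right)} = K + 0 = K$)
$A{\left(-3,N{\left(4 \right)} \right)} \left(- 4 \left(6 + 10\right)\right) = 4 \left(- 4 \left(6 + 10\right)\right) = 4 \left(\left(-4\right) 16\right) = 4 \left(-64\right) = -256$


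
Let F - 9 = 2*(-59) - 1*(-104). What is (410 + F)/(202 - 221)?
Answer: -405/19 ≈ -21.316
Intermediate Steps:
F = -5 (F = 9 + (2*(-59) - 1*(-104)) = 9 + (-118 + 104) = 9 - 14 = -5)
(410 + F)/(202 - 221) = (410 - 5)/(202 - 221) = 405/(-19) = 405*(-1/19) = -405/19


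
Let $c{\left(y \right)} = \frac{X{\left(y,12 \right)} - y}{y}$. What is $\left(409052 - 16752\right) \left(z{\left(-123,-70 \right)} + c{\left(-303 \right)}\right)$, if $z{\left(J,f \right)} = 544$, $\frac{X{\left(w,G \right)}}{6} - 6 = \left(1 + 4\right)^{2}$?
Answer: $\frac{21490586300}{101} \approx 2.1278 \cdot 10^{8}$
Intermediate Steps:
$X{\left(w,G \right)} = 186$ ($X{\left(w,G \right)} = 36 + 6 \left(1 + 4\right)^{2} = 36 + 6 \cdot 5^{2} = 36 + 6 \cdot 25 = 36 + 150 = 186$)
$c{\left(y \right)} = \frac{186 - y}{y}$
$\left(409052 - 16752\right) \left(z{\left(-123,-70 \right)} + c{\left(-303 \right)}\right) = \left(409052 - 16752\right) \left(544 + \frac{186 - -303}{-303}\right) = \left(409052 - 16752\right) \left(544 - \frac{186 + 303}{303}\right) = \left(409052 - 16752\right) \left(544 - \frac{163}{101}\right) = 392300 \left(544 - \frac{163}{101}\right) = 392300 \cdot \frac{54781}{101} = \frac{21490586300}{101}$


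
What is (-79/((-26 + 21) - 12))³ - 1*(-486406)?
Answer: 2390205717/4913 ≈ 4.8651e+5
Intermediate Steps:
(-79/((-26 + 21) - 12))³ - 1*(-486406) = (-79/(-5 - 12))³ + 486406 = (-79/(-17))³ + 486406 = (-79*(-1/17))³ + 486406 = (79/17)³ + 486406 = 493039/4913 + 486406 = 2390205717/4913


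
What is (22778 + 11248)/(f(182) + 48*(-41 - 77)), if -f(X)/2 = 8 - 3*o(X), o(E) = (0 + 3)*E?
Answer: -17013/1202 ≈ -14.154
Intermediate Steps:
o(E) = 3*E
f(X) = -16 + 18*X (f(X) = -2*(8 - 9*X) = -16 + 18*X)
(22778 + 11248)/(f(182) + 48*(-41 - 77)) = (22778 + 11248)/((-16 + 18*182) + 48*(-41 - 77)) = 34026/((-16 + 3276) + 48*(-118)) = 34026/(3260 - 5664) = 34026/(-2404) = 34026*(-1/2404) = -17013/1202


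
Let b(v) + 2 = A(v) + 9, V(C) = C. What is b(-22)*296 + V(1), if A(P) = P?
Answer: -4439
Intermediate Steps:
b(v) = 7 + v (b(v) = -2 + (v + 9) = -2 + (9 + v) = 7 + v)
b(-22)*296 + V(1) = (7 - 22)*296 + 1 = -15*296 + 1 = -4440 + 1 = -4439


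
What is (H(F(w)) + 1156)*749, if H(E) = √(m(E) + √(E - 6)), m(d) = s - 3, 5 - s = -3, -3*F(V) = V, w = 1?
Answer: 865844 + 749*√(45 + 3*I*√57)/3 ≈ 8.6757e+5 + 409.43*I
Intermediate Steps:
F(V) = -V/3
s = 8 (s = 5 - 1*(-3) = 5 + 3 = 8)
m(d) = 5 (m(d) = 8 - 3 = 5)
H(E) = √(5 + √(-6 + E)) (H(E) = √(5 + √(E - 6)) = √(5 + √(-6 + E)))
(H(F(w)) + 1156)*749 = (√(5 + √(-6 - ⅓*1)) + 1156)*749 = (√(5 + √(-6 - ⅓)) + 1156)*749 = (√(5 + √(-19/3)) + 1156)*749 = (√(5 + I*√57/3) + 1156)*749 = (1156 + √(5 + I*√57/3))*749 = 865844 + 749*√(5 + I*√57/3)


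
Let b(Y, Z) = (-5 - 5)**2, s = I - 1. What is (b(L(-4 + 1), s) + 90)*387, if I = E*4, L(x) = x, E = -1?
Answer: 73530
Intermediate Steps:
I = -4 (I = -1*4 = -4)
s = -5 (s = -4 - 1 = -5)
b(Y, Z) = 100 (b(Y, Z) = (-10)**2 = 100)
(b(L(-4 + 1), s) + 90)*387 = (100 + 90)*387 = 190*387 = 73530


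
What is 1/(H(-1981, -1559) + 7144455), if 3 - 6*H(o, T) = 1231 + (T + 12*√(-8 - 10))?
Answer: 257202366/1837584918780313 + 216*I*√2/1837584918780313 ≈ 1.3997e-7 + 1.6623e-13*I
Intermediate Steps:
H(o, T) = -614/3 - T/6 - 6*I*√2 (H(o, T) = ½ - (1231 + (T + 12*√(-8 - 10)))/6 = ½ - (1231 + (T + 12*√(-18)))/6 = ½ - (1231 + (T + 12*(3*I*√2)))/6 = ½ - (1231 + (T + 36*I*√2))/6 = ½ - (1231 + T + 36*I*√2)/6 = ½ + (-1231/6 - T/6 - 6*I*√2) = -614/3 - T/6 - 6*I*√2)
1/(H(-1981, -1559) + 7144455) = 1/((-614/3 - ⅙*(-1559) - 6*I*√2) + 7144455) = 1/((-614/3 + 1559/6 - 6*I*√2) + 7144455) = 1/((331/6 - 6*I*√2) + 7144455) = 1/(42867061/6 - 6*I*√2)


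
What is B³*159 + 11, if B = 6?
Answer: 34355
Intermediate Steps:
B³*159 + 11 = 6³*159 + 11 = 216*159 + 11 = 34344 + 11 = 34355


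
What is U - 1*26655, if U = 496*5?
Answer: -24175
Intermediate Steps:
U = 2480
U - 1*26655 = 2480 - 1*26655 = 2480 - 26655 = -24175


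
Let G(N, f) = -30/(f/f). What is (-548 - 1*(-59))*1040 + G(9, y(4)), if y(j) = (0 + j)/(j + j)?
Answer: -508590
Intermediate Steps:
y(j) = ½ (y(j) = j/((2*j)) = j*(1/(2*j)) = ½)
G(N, f) = -30 (G(N, f) = -30/1 = -30*1 = -30)
(-548 - 1*(-59))*1040 + G(9, y(4)) = (-548 - 1*(-59))*1040 - 30 = (-548 + 59)*1040 - 30 = -489*1040 - 30 = -508560 - 30 = -508590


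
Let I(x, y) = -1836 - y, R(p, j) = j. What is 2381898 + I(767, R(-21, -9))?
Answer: 2380071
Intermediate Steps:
2381898 + I(767, R(-21, -9)) = 2381898 + (-1836 - 1*(-9)) = 2381898 + (-1836 + 9) = 2381898 - 1827 = 2380071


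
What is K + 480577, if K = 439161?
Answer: 919738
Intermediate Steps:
K + 480577 = 439161 + 480577 = 919738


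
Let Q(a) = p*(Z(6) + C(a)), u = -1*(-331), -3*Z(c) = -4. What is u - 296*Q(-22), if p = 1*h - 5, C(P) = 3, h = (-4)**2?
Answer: -41335/3 ≈ -13778.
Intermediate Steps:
Z(c) = 4/3 (Z(c) = -1/3*(-4) = 4/3)
h = 16
p = 11 (p = 1*16 - 5 = 16 - 5 = 11)
u = 331
Q(a) = 143/3 (Q(a) = 11*(4/3 + 3) = 11*(13/3) = 143/3)
u - 296*Q(-22) = 331 - 296*143/3 = 331 - 42328/3 = -41335/3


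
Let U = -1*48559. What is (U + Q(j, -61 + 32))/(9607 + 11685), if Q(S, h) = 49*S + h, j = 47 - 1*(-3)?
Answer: -23069/10646 ≈ -2.1669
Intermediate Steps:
U = -48559
j = 50 (j = 47 + 3 = 50)
Q(S, h) = h + 49*S
(U + Q(j, -61 + 32))/(9607 + 11685) = (-48559 + ((-61 + 32) + 49*50))/(9607 + 11685) = (-48559 + (-29 + 2450))/21292 = (-48559 + 2421)*(1/21292) = -46138*1/21292 = -23069/10646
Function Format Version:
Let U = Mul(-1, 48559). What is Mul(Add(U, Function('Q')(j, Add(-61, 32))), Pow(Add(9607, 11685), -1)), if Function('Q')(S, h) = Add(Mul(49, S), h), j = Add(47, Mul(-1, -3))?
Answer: Rational(-23069, 10646) ≈ -2.1669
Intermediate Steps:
U = -48559
j = 50 (j = Add(47, 3) = 50)
Function('Q')(S, h) = Add(h, Mul(49, S))
Mul(Add(U, Function('Q')(j, Add(-61, 32))), Pow(Add(9607, 11685), -1)) = Mul(Add(-48559, Add(Add(-61, 32), Mul(49, 50))), Pow(Add(9607, 11685), -1)) = Mul(Add(-48559, Add(-29, 2450)), Pow(21292, -1)) = Mul(Add(-48559, 2421), Rational(1, 21292)) = Mul(-46138, Rational(1, 21292)) = Rational(-23069, 10646)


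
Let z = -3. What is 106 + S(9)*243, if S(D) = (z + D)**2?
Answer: 8854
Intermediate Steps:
S(D) = (-3 + D)**2
106 + S(9)*243 = 106 + (-3 + 9)**2*243 = 106 + 6**2*243 = 106 + 36*243 = 106 + 8748 = 8854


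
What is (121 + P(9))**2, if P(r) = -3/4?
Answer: 231361/16 ≈ 14460.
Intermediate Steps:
P(r) = -3/4 (P(r) = -3*1/4 = -3/4)
(121 + P(9))**2 = (121 - 3/4)**2 = (481/4)**2 = 231361/16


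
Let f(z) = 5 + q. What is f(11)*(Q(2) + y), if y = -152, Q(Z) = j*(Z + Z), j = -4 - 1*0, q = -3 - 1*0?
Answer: -336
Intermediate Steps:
q = -3 (q = -3 + 0 = -3)
j = -4 (j = -4 + 0 = -4)
Q(Z) = -8*Z (Q(Z) = -4*(Z + Z) = -8*Z)
f(z) = 2 (f(z) = 5 - 3 = 2)
f(11)*(Q(2) + y) = 2*(-8*2 - 152) = 2*(-16 - 152) = 2*(-168) = -336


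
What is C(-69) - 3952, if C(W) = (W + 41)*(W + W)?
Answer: -88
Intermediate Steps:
C(W) = 2*W*(41 + W) (C(W) = (41 + W)*(2*W) = 2*W*(41 + W))
C(-69) - 3952 = 2*(-69)*(41 - 69) - 3952 = 2*(-69)*(-28) - 3952 = 3864 - 3952 = -88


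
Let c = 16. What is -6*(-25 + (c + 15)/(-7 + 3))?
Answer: 393/2 ≈ 196.50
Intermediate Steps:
-6*(-25 + (c + 15)/(-7 + 3)) = -6*(-25 + (16 + 15)/(-7 + 3)) = -6*(-25 + 31/(-4)) = -6*(-25 + 31*(-1/4)) = -6*(-25 - 31/4) = -6*(-131/4) = 393/2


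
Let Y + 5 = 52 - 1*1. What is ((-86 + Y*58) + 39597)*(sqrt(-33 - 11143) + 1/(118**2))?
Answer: 42179/13924 + 84358*I*sqrt(2794) ≈ 3.0292 + 4.459e+6*I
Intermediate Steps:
Y = 46 (Y = -5 + (52 - 1*1) = -5 + (52 - 1) = -5 + 51 = 46)
((-86 + Y*58) + 39597)*(sqrt(-33 - 11143) + 1/(118**2)) = ((-86 + 46*58) + 39597)*(sqrt(-33 - 11143) + 1/(118**2)) = ((-86 + 2668) + 39597)*(sqrt(-11176) + 1/13924) = (2582 + 39597)*(2*I*sqrt(2794) + 1/13924) = 42179*(1/13924 + 2*I*sqrt(2794)) = 42179/13924 + 84358*I*sqrt(2794)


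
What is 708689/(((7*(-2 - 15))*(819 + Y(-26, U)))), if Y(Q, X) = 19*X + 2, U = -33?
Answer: -708689/23086 ≈ -30.698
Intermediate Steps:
Y(Q, X) = 2 + 19*X
708689/(((7*(-2 - 15))*(819 + Y(-26, U)))) = 708689/(((7*(-2 - 15))*(819 + (2 + 19*(-33))))) = 708689/(((7*(-17))*(819 + (2 - 627)))) = 708689/((-119*(819 - 625))) = 708689/((-119*194)) = 708689/(-23086) = 708689*(-1/23086) = -708689/23086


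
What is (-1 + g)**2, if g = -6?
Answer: 49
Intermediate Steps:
(-1 + g)**2 = (-1 - 6)**2 = (-7)**2 = 49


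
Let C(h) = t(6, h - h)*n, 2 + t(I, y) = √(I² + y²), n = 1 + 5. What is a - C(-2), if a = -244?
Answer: -268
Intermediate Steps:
n = 6
t(I, y) = -2 + √(I² + y²)
C(h) = 24 (C(h) = (-2 + √(6² + (h - h)²))*6 = (-2 + √(36 + 0²))*6 = (-2 + √(36 + 0))*6 = (-2 + √36)*6 = (-2 + 6)*6 = 4*6 = 24)
a - C(-2) = -244 - 1*24 = -244 - 24 = -268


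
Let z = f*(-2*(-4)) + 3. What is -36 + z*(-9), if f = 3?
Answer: -279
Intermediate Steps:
z = 27 (z = 3*(-2*(-4)) + 3 = 3*8 + 3 = 24 + 3 = 27)
-36 + z*(-9) = -36 + 27*(-9) = -36 - 243 = -279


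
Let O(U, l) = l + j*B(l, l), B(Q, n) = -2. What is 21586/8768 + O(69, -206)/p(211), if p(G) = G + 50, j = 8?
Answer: 614575/381408 ≈ 1.6113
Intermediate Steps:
p(G) = 50 + G
O(U, l) = -16 + l (O(U, l) = l + 8*(-2) = l - 16 = -16 + l)
21586/8768 + O(69, -206)/p(211) = 21586/8768 + (-16 - 206)/(50 + 211) = 21586*(1/8768) - 222/261 = 10793/4384 - 222*1/261 = 10793/4384 - 74/87 = 614575/381408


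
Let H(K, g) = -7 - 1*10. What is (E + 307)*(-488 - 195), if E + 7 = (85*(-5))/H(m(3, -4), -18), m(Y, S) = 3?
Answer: -221975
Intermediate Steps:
H(K, g) = -17 (H(K, g) = -7 - 10 = -17)
E = 18 (E = -7 + (85*(-5))/(-17) = -7 - 425*(-1/17) = -7 + 25 = 18)
(E + 307)*(-488 - 195) = (18 + 307)*(-488 - 195) = 325*(-683) = -221975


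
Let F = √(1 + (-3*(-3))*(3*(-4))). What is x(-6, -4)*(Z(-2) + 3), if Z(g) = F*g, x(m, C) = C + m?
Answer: -30 + 20*I*√107 ≈ -30.0 + 206.88*I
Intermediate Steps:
F = I*√107 (F = √(1 + 9*(-12)) = √(1 - 108) = √(-107) = I*√107 ≈ 10.344*I)
Z(g) = I*g*√107 (Z(g) = (I*√107)*g = I*g*√107)
x(-6, -4)*(Z(-2) + 3) = (-4 - 6)*(I*(-2)*√107 + 3) = -10*(-2*I*√107 + 3) = -10*(3 - 2*I*√107) = -30 + 20*I*√107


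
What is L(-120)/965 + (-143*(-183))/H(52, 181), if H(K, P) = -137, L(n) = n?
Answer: -5053905/26441 ≈ -191.14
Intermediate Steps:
L(-120)/965 + (-143*(-183))/H(52, 181) = -120/965 - 143*(-183)/(-137) = -120*1/965 + 26169*(-1/137) = -24/193 - 26169/137 = -5053905/26441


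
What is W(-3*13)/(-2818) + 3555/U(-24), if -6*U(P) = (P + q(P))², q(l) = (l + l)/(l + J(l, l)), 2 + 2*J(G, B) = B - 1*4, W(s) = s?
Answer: -2538706209/61725472 ≈ -41.129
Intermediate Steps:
J(G, B) = -3 + B/2 (J(G, B) = -1 + (B - 1*4)/2 = -1 + (B - 4)/2 = -1 + (-4 + B)/2 = -1 + (-2 + B/2) = -3 + B/2)
q(l) = 2*l/(-3 + 3*l/2) (q(l) = (l + l)/(l + (-3 + l/2)) = (2*l)/(-3 + 3*l/2) = 2*l/(-3 + 3*l/2))
U(P) = -(P + 4*P/(3*(-2 + P)))²/6
W(-3*13)/(-2818) + 3555/U(-24) = -3*13/(-2818) + 3555/((-1/54*(-24)²*(-2 + 3*(-24))²/(-2 - 24)²)) = -39*(-1/2818) + 3555/((-1/54*576*(-2 - 72)²/(-26)²)) = 39/2818 + 3555/((-1/54*576*1/676*(-74)²)) = 39/2818 + 3555/((-1/54*576*1/676*5476)) = 39/2818 + 3555/(-43808/507) = 39/2818 + 3555*(-507/43808) = 39/2818 - 1802385/43808 = -2538706209/61725472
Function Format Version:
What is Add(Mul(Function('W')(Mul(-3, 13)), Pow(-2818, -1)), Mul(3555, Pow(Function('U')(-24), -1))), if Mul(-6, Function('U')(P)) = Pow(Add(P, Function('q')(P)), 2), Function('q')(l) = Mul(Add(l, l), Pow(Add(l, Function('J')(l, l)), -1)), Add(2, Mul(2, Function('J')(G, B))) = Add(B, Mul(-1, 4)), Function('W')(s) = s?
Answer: Rational(-2538706209, 61725472) ≈ -41.129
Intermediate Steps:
Function('J')(G, B) = Add(-3, Mul(Rational(1, 2), B)) (Function('J')(G, B) = Add(-1, Mul(Rational(1, 2), Add(B, Mul(-1, 4)))) = Add(-1, Mul(Rational(1, 2), Add(B, -4))) = Add(-1, Mul(Rational(1, 2), Add(-4, B))) = Add(-1, Add(-2, Mul(Rational(1, 2), B))) = Add(-3, Mul(Rational(1, 2), B)))
Function('q')(l) = Mul(2, l, Pow(Add(-3, Mul(Rational(3, 2), l)), -1)) (Function('q')(l) = Mul(Add(l, l), Pow(Add(l, Add(-3, Mul(Rational(1, 2), l))), -1)) = Mul(Mul(2, l), Pow(Add(-3, Mul(Rational(3, 2), l)), -1)) = Mul(2, l, Pow(Add(-3, Mul(Rational(3, 2), l)), -1)))
Function('U')(P) = Mul(Rational(-1, 6), Pow(Add(P, Mul(Rational(4, 3), P, Pow(Add(-2, P), -1))), 2))
Add(Mul(Function('W')(Mul(-3, 13)), Pow(-2818, -1)), Mul(3555, Pow(Function('U')(-24), -1))) = Add(Mul(Mul(-3, 13), Pow(-2818, -1)), Mul(3555, Pow(Mul(Rational(-1, 54), Pow(-24, 2), Pow(Add(-2, -24), -2), Pow(Add(-2, Mul(3, -24)), 2)), -1))) = Add(Mul(-39, Rational(-1, 2818)), Mul(3555, Pow(Mul(Rational(-1, 54), 576, Pow(-26, -2), Pow(Add(-2, -72), 2)), -1))) = Add(Rational(39, 2818), Mul(3555, Pow(Mul(Rational(-1, 54), 576, Rational(1, 676), Pow(-74, 2)), -1))) = Add(Rational(39, 2818), Mul(3555, Pow(Mul(Rational(-1, 54), 576, Rational(1, 676), 5476), -1))) = Add(Rational(39, 2818), Mul(3555, Pow(Rational(-43808, 507), -1))) = Add(Rational(39, 2818), Mul(3555, Rational(-507, 43808))) = Add(Rational(39, 2818), Rational(-1802385, 43808)) = Rational(-2538706209, 61725472)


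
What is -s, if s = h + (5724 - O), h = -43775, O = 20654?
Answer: 58705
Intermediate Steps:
s = -58705 (s = -43775 + (5724 - 1*20654) = -43775 + (5724 - 20654) = -43775 - 14930 = -58705)
-s = -1*(-58705) = 58705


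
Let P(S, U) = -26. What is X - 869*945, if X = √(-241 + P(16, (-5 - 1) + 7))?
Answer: -821205 + I*√267 ≈ -8.2121e+5 + 16.34*I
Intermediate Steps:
X = I*√267 (X = √(-241 - 26) = √(-267) = I*√267 ≈ 16.34*I)
X - 869*945 = I*√267 - 869*945 = I*√267 - 821205 = -821205 + I*√267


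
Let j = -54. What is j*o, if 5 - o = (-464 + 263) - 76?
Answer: -15228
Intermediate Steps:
o = 282 (o = 5 - ((-464 + 263) - 76) = 5 - (-201 - 76) = 5 - 1*(-277) = 5 + 277 = 282)
j*o = -54*282 = -15228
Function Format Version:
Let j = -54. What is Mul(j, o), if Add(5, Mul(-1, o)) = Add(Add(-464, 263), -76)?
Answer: -15228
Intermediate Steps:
o = 282 (o = Add(5, Mul(-1, Add(Add(-464, 263), -76))) = Add(5, Mul(-1, Add(-201, -76))) = Add(5, Mul(-1, -277)) = Add(5, 277) = 282)
Mul(j, o) = Mul(-54, 282) = -15228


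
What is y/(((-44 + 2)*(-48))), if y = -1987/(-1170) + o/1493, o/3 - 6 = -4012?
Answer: -11094469/3521568960 ≈ -0.0031504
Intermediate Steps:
o = -12018 (o = 18 + 3*(-4012) = 18 - 12036 = -12018)
y = -11094469/1746810 (y = -1987/(-1170) - 12018/1493 = -1987*(-1/1170) - 12018*1/1493 = 1987/1170 - 12018/1493 = -11094469/1746810 ≈ -6.3513)
y/(((-44 + 2)*(-48))) = -11094469*(-1/(48*(-44 + 2)))/1746810 = -11094469/(1746810*((-42*(-48)))) = -11094469/1746810/2016 = -11094469/1746810*1/2016 = -11094469/3521568960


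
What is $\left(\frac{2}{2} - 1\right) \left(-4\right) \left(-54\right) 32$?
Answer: $0$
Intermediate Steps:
$\left(\frac{2}{2} - 1\right) \left(-4\right) \left(-54\right) 32 = \left(2 \cdot \frac{1}{2} - 1\right) \left(-4\right) \left(-54\right) 32 = \left(1 - 1\right) \left(-4\right) \left(-54\right) 32 = 0 \left(-4\right) \left(-54\right) 32 = 0 \left(-54\right) 32 = 0 \cdot 32 = 0$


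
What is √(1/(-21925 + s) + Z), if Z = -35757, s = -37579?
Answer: I*√7912858763351/14876 ≈ 189.1*I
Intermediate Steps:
√(1/(-21925 + s) + Z) = √(1/(-21925 - 37579) - 35757) = √(1/(-59504) - 35757) = √(-1/59504 - 35757) = √(-2127684529/59504) = I*√7912858763351/14876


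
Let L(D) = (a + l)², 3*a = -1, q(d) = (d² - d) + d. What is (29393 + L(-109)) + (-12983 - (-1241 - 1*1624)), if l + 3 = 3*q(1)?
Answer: 173476/9 ≈ 19275.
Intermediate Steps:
q(d) = d²
a = -⅓ (a = (⅓)*(-1) = -⅓ ≈ -0.33333)
l = 0 (l = -3 + 3*1² = -3 + 3*1 = -3 + 3 = 0)
L(D) = ⅑ (L(D) = (-⅓ + 0)² = (-⅓)² = ⅑)
(29393 + L(-109)) + (-12983 - (-1241 - 1*1624)) = (29393 + ⅑) + (-12983 - (-1241 - 1*1624)) = 264538/9 + (-12983 - (-1241 - 1624)) = 264538/9 + (-12983 - 1*(-2865)) = 264538/9 + (-12983 + 2865) = 264538/9 - 10118 = 173476/9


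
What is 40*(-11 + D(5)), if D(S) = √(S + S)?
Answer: -440 + 40*√10 ≈ -313.51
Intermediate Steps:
D(S) = √2*√S (D(S) = √(2*S) = √2*√S)
40*(-11 + D(5)) = 40*(-11 + √2*√5) = 40*(-11 + √10) = -440 + 40*√10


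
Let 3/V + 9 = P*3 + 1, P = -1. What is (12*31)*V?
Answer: -1116/11 ≈ -101.45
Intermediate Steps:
V = -3/11 (V = 3/(-9 + (-1*3 + 1)) = 3/(-9 + (-3 + 1)) = 3/(-9 - 2) = 3/(-11) = 3*(-1/11) = -3/11 ≈ -0.27273)
(12*31)*V = (12*31)*(-3/11) = 372*(-3/11) = -1116/11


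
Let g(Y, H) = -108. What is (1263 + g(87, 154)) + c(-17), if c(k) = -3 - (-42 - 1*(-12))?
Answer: 1182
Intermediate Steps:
c(k) = 27 (c(k) = -3 - (-42 + 12) = -3 - 1*(-30) = -3 + 30 = 27)
(1263 + g(87, 154)) + c(-17) = (1263 - 108) + 27 = 1155 + 27 = 1182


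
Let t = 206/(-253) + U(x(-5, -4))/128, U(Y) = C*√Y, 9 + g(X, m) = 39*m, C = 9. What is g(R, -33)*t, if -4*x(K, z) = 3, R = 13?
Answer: 266976/253 - 729*I*√3/16 ≈ 1055.2 - 78.917*I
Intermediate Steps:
g(X, m) = -9 + 39*m
x(K, z) = -¾ (x(K, z) = -¼*3 = -¾)
U(Y) = 9*√Y
t = -206/253 + 9*I*√3/256 (t = 206/(-253) + (9*√(-¾))/128 = 206*(-1/253) + (9*(I*√3/2))*(1/128) = -206/253 + (9*I*√3/2)*(1/128) = -206/253 + 9*I*√3/256 ≈ -0.81423 + 0.060892*I)
g(R, -33)*t = (-9 + 39*(-33))*(-206/253 + 9*I*√3/256) = (-9 - 1287)*(-206/253 + 9*I*√3/256) = -1296*(-206/253 + 9*I*√3/256) = 266976/253 - 729*I*√3/16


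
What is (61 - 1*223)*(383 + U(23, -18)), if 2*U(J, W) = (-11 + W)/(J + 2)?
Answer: -1548801/25 ≈ -61952.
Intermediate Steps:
U(J, W) = (-11 + W)/(2*(2 + J)) (U(J, W) = ((-11 + W)/(J + 2))/2 = ((-11 + W)/(2 + J))/2 = (-11 + W)/(2*(2 + J)))
(61 - 1*223)*(383 + U(23, -18)) = (61 - 1*223)*(383 + (-11 - 18)/(2*(2 + 23))) = (61 - 223)*(383 + (1/2)*(-29)/25) = -162*(383 + (1/2)*(1/25)*(-29)) = -162*(383 - 29/50) = -162*19121/50 = -1548801/25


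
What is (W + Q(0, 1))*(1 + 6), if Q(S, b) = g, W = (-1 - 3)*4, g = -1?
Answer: -119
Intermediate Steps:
W = -16 (W = -4*4 = -16)
Q(S, b) = -1
(W + Q(0, 1))*(1 + 6) = (-16 - 1)*(1 + 6) = -17*7 = -119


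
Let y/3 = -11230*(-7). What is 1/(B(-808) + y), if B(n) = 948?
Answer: 1/236778 ≈ 4.2234e-6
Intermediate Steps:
y = 235830 (y = 3*(-11230*(-7)) = 3*78610 = 235830)
1/(B(-808) + y) = 1/(948 + 235830) = 1/236778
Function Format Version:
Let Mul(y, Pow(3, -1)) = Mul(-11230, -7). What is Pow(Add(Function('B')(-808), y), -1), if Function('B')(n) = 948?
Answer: Rational(1, 236778) ≈ 4.2234e-6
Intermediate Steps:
y = 235830 (y = Mul(3, Mul(-11230, -7)) = Mul(3, 78610) = 235830)
Pow(Add(Function('B')(-808), y), -1) = Pow(Add(948, 235830), -1) = Pow(236778, -1) = Rational(1, 236778)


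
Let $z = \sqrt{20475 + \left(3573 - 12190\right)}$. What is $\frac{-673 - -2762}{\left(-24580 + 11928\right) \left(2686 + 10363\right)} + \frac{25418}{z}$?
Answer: $- \frac{2089}{165095948} + \frac{12709 \sqrt{2}}{77} \approx 233.42$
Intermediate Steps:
$z = 77 \sqrt{2}$ ($z = \sqrt{20475 + \left(3573 - 12190\right)} = \sqrt{20475 - 8617} = \sqrt{11858} = 77 \sqrt{2} \approx 108.89$)
$\frac{-673 - -2762}{\left(-24580 + 11928\right) \left(2686 + 10363\right)} + \frac{25418}{z} = \frac{-673 - -2762}{\left(-24580 + 11928\right) \left(2686 + 10363\right)} + \frac{25418}{77 \sqrt{2}} = \frac{-673 + 2762}{\left(-12652\right) 13049} + 25418 \frac{\sqrt{2}}{154} = \frac{2089}{-165095948} + \frac{12709 \sqrt{2}}{77} = 2089 \left(- \frac{1}{165095948}\right) + \frac{12709 \sqrt{2}}{77} = - \frac{2089}{165095948} + \frac{12709 \sqrt{2}}{77}$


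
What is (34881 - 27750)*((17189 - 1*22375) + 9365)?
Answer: 29800449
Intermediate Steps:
(34881 - 27750)*((17189 - 1*22375) + 9365) = 7131*((17189 - 22375) + 9365) = 7131*(-5186 + 9365) = 7131*4179 = 29800449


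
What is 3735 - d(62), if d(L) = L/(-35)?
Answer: 130787/35 ≈ 3736.8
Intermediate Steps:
d(L) = -L/35 (d(L) = L*(-1/35) = -L/35)
3735 - d(62) = 3735 - (-1)*62/35 = 3735 - 1*(-62/35) = 3735 + 62/35 = 130787/35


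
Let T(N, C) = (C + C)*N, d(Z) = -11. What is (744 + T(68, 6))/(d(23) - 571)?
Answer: -260/97 ≈ -2.6804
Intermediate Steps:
T(N, C) = 2*C*N (T(N, C) = (2*C)*N = 2*C*N)
(744 + T(68, 6))/(d(23) - 571) = (744 + 2*6*68)/(-11 - 571) = (744 + 816)/(-582) = 1560*(-1/582) = -260/97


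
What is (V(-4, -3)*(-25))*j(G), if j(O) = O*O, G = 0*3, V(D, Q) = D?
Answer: 0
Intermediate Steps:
G = 0
j(O) = O²
(V(-4, -3)*(-25))*j(G) = -4*(-25)*0² = 100*0 = 0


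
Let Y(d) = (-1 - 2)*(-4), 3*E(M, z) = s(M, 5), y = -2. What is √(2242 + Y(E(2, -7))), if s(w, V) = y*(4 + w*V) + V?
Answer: 7*√46 ≈ 47.476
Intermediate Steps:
s(w, V) = -8 + V - 2*V*w (s(w, V) = -2*(4 + w*V) + V = -2*(4 + V*w) + V = (-8 - 2*V*w) + V = -8 + V - 2*V*w)
E(M, z) = -1 - 10*M/3 (E(M, z) = (-8 + 5 - 2*5*M)/3 = (-8 + 5 - 10*M)/3 = (-3 - 10*M)/3 = -1 - 10*M/3)
Y(d) = 12 (Y(d) = -3*(-4) = 12)
√(2242 + Y(E(2, -7))) = √(2242 + 12) = √2254 = 7*√46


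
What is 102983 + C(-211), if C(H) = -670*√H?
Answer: 102983 - 670*I*√211 ≈ 1.0298e+5 - 9732.3*I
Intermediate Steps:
102983 + C(-211) = 102983 - 670*I*√211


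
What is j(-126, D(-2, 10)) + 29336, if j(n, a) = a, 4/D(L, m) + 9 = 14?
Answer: 146684/5 ≈ 29337.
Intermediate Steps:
D(L, m) = ⅘ (D(L, m) = 4/(-9 + 14) = 4/5 = 4*(⅕) = ⅘)
j(-126, D(-2, 10)) + 29336 = ⅘ + 29336 = 146684/5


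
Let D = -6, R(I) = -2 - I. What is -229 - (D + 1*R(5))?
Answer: -216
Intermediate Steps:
-229 - (D + 1*R(5)) = -229 - (-6 + 1*(-2 - 1*5)) = -229 - (-6 + 1*(-2 - 5)) = -229 - (-6 + 1*(-7)) = -229 - (-6 - 7) = -229 - 1*(-13) = -229 + 13 = -216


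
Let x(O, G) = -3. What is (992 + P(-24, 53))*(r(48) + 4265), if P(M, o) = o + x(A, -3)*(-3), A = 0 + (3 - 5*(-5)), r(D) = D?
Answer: 4545902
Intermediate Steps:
A = 28 (A = 0 + (3 + 25) = 0 + 28 = 28)
P(M, o) = 9 + o (P(M, o) = o - 3*(-3) = o + 9 = 9 + o)
(992 + P(-24, 53))*(r(48) + 4265) = (992 + (9 + 53))*(48 + 4265) = (992 + 62)*4313 = 1054*4313 = 4545902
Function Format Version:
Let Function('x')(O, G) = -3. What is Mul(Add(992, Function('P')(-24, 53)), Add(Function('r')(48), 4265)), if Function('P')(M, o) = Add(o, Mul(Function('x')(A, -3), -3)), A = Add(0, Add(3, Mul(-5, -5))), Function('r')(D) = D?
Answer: 4545902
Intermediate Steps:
A = 28 (A = Add(0, Add(3, 25)) = Add(0, 28) = 28)
Function('P')(M, o) = Add(9, o) (Function('P')(M, o) = Add(o, Mul(-3, -3)) = Add(o, 9) = Add(9, o))
Mul(Add(992, Function('P')(-24, 53)), Add(Function('r')(48), 4265)) = Mul(Add(992, Add(9, 53)), Add(48, 4265)) = Mul(Add(992, 62), 4313) = Mul(1054, 4313) = 4545902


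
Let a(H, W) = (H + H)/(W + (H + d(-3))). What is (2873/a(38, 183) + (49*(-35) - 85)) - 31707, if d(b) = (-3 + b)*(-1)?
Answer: -1894361/76 ≈ -24926.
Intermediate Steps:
d(b) = 3 - b
a(H, W) = 2*H/(6 + H + W) (a(H, W) = (H + H)/(W + (H + (3 - 1*(-3)))) = (2*H)/(W + (H + (3 + 3))) = (2*H)/(W + (H + 6)) = (2*H)/(W + (6 + H)) = (2*H)/(6 + H + W) = 2*H/(6 + H + W))
(2873/a(38, 183) + (49*(-35) - 85)) - 31707 = (2873/((2*38/(6 + 38 + 183))) + (49*(-35) - 85)) - 31707 = (2873/((2*38/227)) + (-1715 - 85)) - 31707 = (2873/((2*38*(1/227))) - 1800) - 31707 = (2873/(76/227) - 1800) - 31707 = (2873*(227/76) - 1800) - 31707 = (652171/76 - 1800) - 31707 = 515371/76 - 31707 = -1894361/76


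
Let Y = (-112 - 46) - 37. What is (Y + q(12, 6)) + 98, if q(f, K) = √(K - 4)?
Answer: -97 + √2 ≈ -95.586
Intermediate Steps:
q(f, K) = √(-4 + K)
Y = -195 (Y = -158 - 37 = -195)
(Y + q(12, 6)) + 98 = (-195 + √(-4 + 6)) + 98 = (-195 + √2) + 98 = -97 + √2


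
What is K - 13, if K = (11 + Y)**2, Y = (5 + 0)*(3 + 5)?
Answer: 2588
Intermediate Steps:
Y = 40 (Y = 5*8 = 40)
K = 2601 (K = (11 + 40)**2 = 51**2 = 2601)
K - 13 = 2601 - 13 = 2588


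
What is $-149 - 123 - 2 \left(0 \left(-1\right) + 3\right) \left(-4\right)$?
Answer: $-3101$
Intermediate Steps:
$-149 - 123 - 2 \left(0 \left(-1\right) + 3\right) \left(-4\right) = -149 - 123 - 2 \left(0 + 3\right) \left(-4\right) = -149 - 123 \left(-2\right) 3 \left(-4\right) = -149 - 123 \left(\left(-6\right) \left(-4\right)\right) = -149 - 2952 = -3101$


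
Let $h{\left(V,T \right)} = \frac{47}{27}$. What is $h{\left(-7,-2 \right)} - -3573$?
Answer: $\frac{96518}{27} \approx 3574.7$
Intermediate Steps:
$h{\left(V,T \right)} = \frac{47}{27}$ ($h{\left(V,T \right)} = 47 \cdot \frac{1}{27} = \frac{47}{27}$)
$h{\left(-7,-2 \right)} - -3573 = \frac{47}{27} - -3573 = \frac{47}{27} + 3573 = \frac{96518}{27}$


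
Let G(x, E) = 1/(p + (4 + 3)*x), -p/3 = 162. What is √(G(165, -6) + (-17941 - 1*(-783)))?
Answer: I*√7679250969/669 ≈ 130.99*I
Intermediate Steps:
p = -486 (p = -3*162 = -486)
G(x, E) = 1/(-486 + 7*x) (G(x, E) = 1/(-486 + (4 + 3)*x) = 1/(-486 + 7*x))
√(G(165, -6) + (-17941 - 1*(-783))) = √(1/(-486 + 7*165) + (-17941 - 1*(-783))) = √(1/(-486 + 1155) + (-17941 + 783)) = √(1/669 - 17158) = √(-11478701/669) = I*√7679250969/669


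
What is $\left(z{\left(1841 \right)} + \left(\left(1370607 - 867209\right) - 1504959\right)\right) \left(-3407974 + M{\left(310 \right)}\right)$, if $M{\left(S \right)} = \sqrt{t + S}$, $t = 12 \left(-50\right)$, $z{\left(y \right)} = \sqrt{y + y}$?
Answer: $\left(1001561 - \sqrt{3682}\right) \left(3407974 - i \sqrt{290}\right) \approx 3.4131 \cdot 10^{12} - 1.7055 \cdot 10^{7} i$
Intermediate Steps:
$z{\left(y \right)} = \sqrt{2} \sqrt{y}$ ($z{\left(y \right)} = \sqrt{2 y} = \sqrt{2} \sqrt{y}$)
$t = -600$
$M{\left(S \right)} = \sqrt{-600 + S}$
$\left(z{\left(1841 \right)} + \left(\left(1370607 - 867209\right) - 1504959\right)\right) \left(-3407974 + M{\left(310 \right)}\right) = \left(\sqrt{2} \sqrt{1841} + \left(\left(1370607 - 867209\right) - 1504959\right)\right) \left(-3407974 + \sqrt{-600 + 310}\right) = \left(\sqrt{3682} + \left(503398 - 1504959\right)\right) \left(-3407974 + \sqrt{-290}\right) = \left(\sqrt{3682} - 1001561\right) \left(-3407974 + i \sqrt{290}\right) = \left(-1001561 + \sqrt{3682}\right) \left(-3407974 + i \sqrt{290}\right) = \left(-3407974 + i \sqrt{290}\right) \left(-1001561 + \sqrt{3682}\right)$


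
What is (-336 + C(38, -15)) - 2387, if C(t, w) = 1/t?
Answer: -103473/38 ≈ -2723.0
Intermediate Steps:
(-336 + C(38, -15)) - 2387 = (-336 + 1/38) - 2387 = -12767/38 - 2387 = -103473/38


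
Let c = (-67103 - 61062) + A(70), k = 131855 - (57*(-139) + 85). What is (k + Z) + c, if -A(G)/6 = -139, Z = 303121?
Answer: 315483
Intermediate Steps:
k = 139693 (k = 131855 - (-7923 + 85) = 131855 - 1*(-7838) = 131855 + 7838 = 139693)
A(G) = 834 (A(G) = -6*(-139) = 834)
c = -127331 (c = (-67103 - 61062) + 834 = -128165 + 834 = -127331)
(k + Z) + c = (139693 + 303121) - 127331 = 442814 - 127331 = 315483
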